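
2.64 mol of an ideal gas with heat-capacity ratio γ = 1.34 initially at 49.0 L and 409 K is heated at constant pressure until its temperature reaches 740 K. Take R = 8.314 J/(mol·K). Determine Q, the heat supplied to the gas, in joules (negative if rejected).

P₁ = nRT₁/V₁ = 2.64×8.314×409/49.0 = 183 kPa.
Isobaric: P stays 183 kPa; V/T = const ⇒ T₂ = 740 K, V₂ = 88.7 L.
W = PΔV = 183×(88.7−49.0) kPa·L = 7270 J.
ΔU = nCvΔT = 2.64×24.5×(740−409) = 21400 J.
Q = ΔU + W = nCpΔT = 28600 J.

28600 J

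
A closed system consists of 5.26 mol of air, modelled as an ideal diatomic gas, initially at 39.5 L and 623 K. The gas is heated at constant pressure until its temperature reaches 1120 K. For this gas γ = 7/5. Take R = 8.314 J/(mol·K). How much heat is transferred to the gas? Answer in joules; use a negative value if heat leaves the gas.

P₁ = nRT₁/V₁ = 5.26×8.314×623/39.5 = 690 kPa.
Isobaric: P stays 690 kPa; V/T = const ⇒ T₂ = 1120 K, V₂ = 71.0 L.
W = PΔV = 690×(71.0−39.5) kPa·L = 21700 J.
ΔU = nCvΔT = 5.26×20.8×(1120−623) = 54300 J.
Q = ΔU + W = nCpΔT = 76100 J.

76100 J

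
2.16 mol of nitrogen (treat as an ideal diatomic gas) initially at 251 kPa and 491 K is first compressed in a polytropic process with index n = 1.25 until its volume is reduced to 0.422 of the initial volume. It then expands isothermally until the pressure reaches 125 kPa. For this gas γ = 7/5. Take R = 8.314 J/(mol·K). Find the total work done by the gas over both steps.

V₁ = nRT₁/P₁ = 2.16×8.314×491/251 = 35.1 L.
Step 1 — Polytropic n=1.25: T₂ = T₁(V₁/V₂)^(n−1) = 491×(2.37)^0.25 = 609 K; P₂ = P₁(V₁/V₂)^n = 738 kPa.
W = (P₁V₁−P₂V₂)/(n−1) = (251×35.1−738×14.8)/0.25 = -8490 J.
ΔU = nCvΔT = 2.16×20.8×(609−491) = 5310 J.
Q = ΔU + W = -3180 J.
State after step 1: P = 738 kPa, V = 14.8 L, T = 609 K.
Step 2 — Isothermal: T stays 609 K; PV = const ⇒ V₂ = 87.5 L, P₂ = 125 kPa.
ΔU = 0 (ideal gas, T constant).
W = nRT ln(V₂/V₁) = 2.16×8.314×609×ln(5.90) = 19400 J.
Q = ΔU + W = 19400 J.
Net over both steps: W = 10900 J, Q = 16200 J, ΔU = 5310 J.

10900 J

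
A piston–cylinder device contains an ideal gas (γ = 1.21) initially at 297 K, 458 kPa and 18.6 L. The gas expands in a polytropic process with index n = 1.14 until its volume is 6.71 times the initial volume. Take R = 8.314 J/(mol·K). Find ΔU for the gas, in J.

n = P₁V₁/(RT₁) = 458×18.6/(8.314×297) = 3.45 mol.
Polytropic n=1.14: T₂ = T₁(V₁/V₂)^(n−1) = 297×(0.149)^0.14 = 228 K; P₂ = P₁(V₁/V₂)^n = 52.3 kPa.
For an ideal gas ΔU = nCvΔT with Cv = R/(γ−1) = 39.6 J/(mol·K).
ΔU = 3.45×39.6×(228−297) = -9490 J.

-9490 J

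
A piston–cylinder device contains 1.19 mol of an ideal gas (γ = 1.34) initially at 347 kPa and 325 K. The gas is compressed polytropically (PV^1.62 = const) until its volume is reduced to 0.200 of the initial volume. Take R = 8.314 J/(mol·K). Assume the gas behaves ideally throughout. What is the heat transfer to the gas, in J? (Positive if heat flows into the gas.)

7310 J

V₁ = nRT₁/P₁ = 1.19×8.314×325/347 = 9.27 L.
Polytropic n=1.62: T₂ = T₁(V₁/V₂)^(n−1) = 325×(5.00)^0.62 = 882 K; P₂ = P₁(V₁/V₂)^n = 4710 kPa.
W = (P₁V₁−P₂V₂)/(n−1) = (347×9.27−4710×1.85)/0.62 = -8880 J.
ΔU = nCvΔT = 1.19×24.5×(882−325) = 16200 J.
Q = ΔU + W = 7310 J.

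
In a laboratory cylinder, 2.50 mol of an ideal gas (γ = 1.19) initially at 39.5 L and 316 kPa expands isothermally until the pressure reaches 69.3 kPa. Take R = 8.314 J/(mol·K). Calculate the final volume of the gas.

T₁ = P₁V₁/(nR) = 316×39.5/(2.50×8.314) = 601 K.
Isothermal: T stays 601 K; PV = const ⇒ V₂ = 180 L, P₂ = 69.3 kPa.

180 L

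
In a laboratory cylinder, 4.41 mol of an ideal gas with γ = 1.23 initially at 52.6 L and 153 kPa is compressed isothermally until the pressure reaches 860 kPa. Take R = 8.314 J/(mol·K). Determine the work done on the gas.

13900 J

T₁ = P₁V₁/(nR) = 153×52.6/(4.41×8.314) = 219 K.
Isothermal: T stays 219 K; PV = const ⇒ V₂ = 9.36 L, P₂ = 860 kPa.
W = nRT ln(V₂/V₁) = 4.41×8.314×219×ln(0.178) = -13900 J.
Work done on the gas = −W_by = 13900 J.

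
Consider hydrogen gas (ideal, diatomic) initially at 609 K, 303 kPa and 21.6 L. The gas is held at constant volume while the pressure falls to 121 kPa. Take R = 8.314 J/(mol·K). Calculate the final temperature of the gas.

243 K

Isochoric: V stays 21.6 L; P/T = const ⇒ T₂ = 243 K, P₂ = 121 kPa.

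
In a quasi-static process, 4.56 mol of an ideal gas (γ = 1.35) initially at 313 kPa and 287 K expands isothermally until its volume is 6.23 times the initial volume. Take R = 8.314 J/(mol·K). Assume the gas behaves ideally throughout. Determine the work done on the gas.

V₁ = nRT₁/P₁ = 4.56×8.314×287/313 = 34.8 L.
Isothermal: T stays 287 K; PV = const ⇒ V₂ = 217 L, P₂ = 50.2 kPa.
W = nRT ln(V₂/V₁) = 4.56×8.314×287×ln(6.23) = 19900 J.
Work done on the gas = −W_by = -19900 J.

-19900 J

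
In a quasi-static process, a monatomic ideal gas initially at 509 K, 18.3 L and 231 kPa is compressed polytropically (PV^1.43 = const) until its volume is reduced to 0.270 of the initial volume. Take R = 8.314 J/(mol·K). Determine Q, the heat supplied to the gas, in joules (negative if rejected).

-2640 J

n = P₁V₁/(RT₁) = 231×18.3/(8.314×509) = 0.999 mol.
Polytropic n=1.43: T₂ = T₁(V₁/V₂)^(n−1) = 509×(3.70)^0.43 = 894 K; P₂ = P₁(V₁/V₂)^n = 1500 kPa.
W = (P₁V₁−P₂V₂)/(n−1) = (231×18.3−1500×4.94)/0.43 = -7430 J.
ΔU = nCvΔT = 0.999×12.5×(894−509) = 4790 J.
Q = ΔU + W = -2640 J.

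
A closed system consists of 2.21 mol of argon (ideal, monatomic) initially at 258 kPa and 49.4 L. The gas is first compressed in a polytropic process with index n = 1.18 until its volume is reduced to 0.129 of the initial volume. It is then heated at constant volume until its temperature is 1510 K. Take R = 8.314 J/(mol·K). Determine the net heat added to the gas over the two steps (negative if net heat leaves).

-9060 J

T₁ = P₁V₁/(nR) = 258×49.4/(2.21×8.314) = 694 K.
Step 1 — Polytropic n=1.18: T₂ = T₁(V₁/V₂)^(n−1) = 694×(7.75)^0.18 = 1000 K; P₂ = P₁(V₁/V₂)^n = 2890 kPa.
W = (P₁V₁−P₂V₂)/(n−1) = (258×49.4−2890×6.37)/0.18 = -31600 J.
ΔU = nCvΔT = 2.21×12.5×(1000−694) = 8520 J.
Q = ΔU + W = -23000 J.
State after step 1: P = 2890 kPa, V = 6.37 L, T = 1000 K.
Step 2 — Isochoric: V stays 6.37 L; P/T = const ⇒ T₂ = 1510 K, P₂ = 4350 kPa.
W = 0 (no volume change).
ΔU = nCvΔT = 2.21×12.5×(1510−1000) = 14000 J.
Q = ΔU = 14000 J.
Net over both steps: W = -31600 J, Q = -9060 J, ΔU = 22500 J.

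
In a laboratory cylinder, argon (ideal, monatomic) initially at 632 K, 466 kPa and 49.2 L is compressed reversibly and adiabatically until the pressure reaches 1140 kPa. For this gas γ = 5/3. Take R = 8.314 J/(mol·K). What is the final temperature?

904 K

Adiabatic: T₂/T₁ = (P₂/P₁)^((γ−1)/γ) ⇒ T₂ = 632×(2.45)^0.400 = 904 K; V₂ = 28.8 L.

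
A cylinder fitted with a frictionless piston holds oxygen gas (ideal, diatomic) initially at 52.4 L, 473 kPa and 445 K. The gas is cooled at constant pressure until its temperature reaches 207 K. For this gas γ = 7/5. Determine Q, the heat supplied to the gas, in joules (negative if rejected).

-46400 J

n = P₁V₁/(RT₁) = 473×52.4/(8.314×445) = 6.70 mol.
Isobaric: P stays 473 kPa; V/T = const ⇒ T₂ = 207 K, V₂ = 24.4 L.
W = PΔV = 473×(24.4−52.4) kPa·L = -13300 J.
ΔU = nCvΔT = 6.70×20.8×(207−445) = -33100 J.
Q = ΔU + W = nCpΔT = -46400 J.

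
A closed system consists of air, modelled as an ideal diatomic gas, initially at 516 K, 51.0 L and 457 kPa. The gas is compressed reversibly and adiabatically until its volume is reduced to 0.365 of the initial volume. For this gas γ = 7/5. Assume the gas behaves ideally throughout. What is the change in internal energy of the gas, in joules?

28900 J

n = P₁V₁/(RT₁) = 457×51.0/(8.314×516) = 5.43 mol.
Adiabatic: TV^(γ−1) = const ⇒ T₂ = 516×(2.74)^0.400 = 772 K; PV^γ = const ⇒ P₂ = 1870 kPa.
For an ideal gas ΔU = nCvΔT with Cv = (5/2)R = 20.8 J/(mol·K).
ΔU = 5.43×20.8×(772−516) = 28900 J.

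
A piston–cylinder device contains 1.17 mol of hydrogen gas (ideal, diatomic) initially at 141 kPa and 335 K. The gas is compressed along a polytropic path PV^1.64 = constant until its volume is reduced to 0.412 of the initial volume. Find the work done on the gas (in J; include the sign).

3890 J

V₁ = nRT₁/P₁ = 1.17×8.314×335/141 = 23.1 L.
Polytropic n=1.64: T₂ = T₁(V₁/V₂)^(n−1) = 335×(2.43)^0.64 = 591 K; P₂ = P₁(V₁/V₂)^n = 604 kPa.
W = (P₁V₁−P₂V₂)/(n−1) = (141×23.1−604×9.52)/0.64 = -3890 J.
Work done on the gas = −W_by = 3890 J.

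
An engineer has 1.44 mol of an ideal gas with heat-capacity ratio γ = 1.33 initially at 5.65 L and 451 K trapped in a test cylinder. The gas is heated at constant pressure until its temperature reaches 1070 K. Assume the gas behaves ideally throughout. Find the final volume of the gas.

P₁ = nRT₁/V₁ = 1.44×8.314×451/5.65 = 956 kPa.
Isobaric: P stays 956 kPa; V/T = const ⇒ T₂ = 1070 K, V₂ = 13.4 L.

13.4 L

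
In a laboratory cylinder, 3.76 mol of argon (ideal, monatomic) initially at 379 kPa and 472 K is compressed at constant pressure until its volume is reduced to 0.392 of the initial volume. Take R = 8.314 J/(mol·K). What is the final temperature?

185 K

V₁ = nRT₁/P₁ = 3.76×8.314×472/379 = 38.9 L.
Isobaric: P stays 379 kPa; V/T = const ⇒ T₂ = 185 K, V₂ = 15.3 L.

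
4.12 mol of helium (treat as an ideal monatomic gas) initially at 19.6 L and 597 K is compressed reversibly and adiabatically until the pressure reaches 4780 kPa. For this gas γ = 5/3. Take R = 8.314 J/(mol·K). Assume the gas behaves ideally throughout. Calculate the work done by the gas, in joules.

-25700 J

P₁ = nRT₁/V₁ = 4.12×8.314×597/19.6 = 1040 kPa.
Adiabatic: T₂/T₁ = (P₂/P₁)^((γ−1)/γ) ⇒ T₂ = 597×(4.58)^0.400 = 1100 K; V₂ = 7.86 L.
ΔU = nCvΔT = 4.12×12.5×(1100−597) = 25700 J.
Q = 0 for an adiabatic process, so W = −ΔU = -25700 J.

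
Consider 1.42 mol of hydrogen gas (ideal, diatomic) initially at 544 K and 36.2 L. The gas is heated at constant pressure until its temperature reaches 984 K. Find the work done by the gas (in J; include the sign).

5190 J

P₁ = nRT₁/V₁ = 1.42×8.314×544/36.2 = 177 kPa.
Isobaric: P stays 177 kPa; V/T = const ⇒ T₂ = 984 K, V₂ = 65.5 L.
W = PΔV = 177×(65.5−36.2) kPa·L = 5190 J.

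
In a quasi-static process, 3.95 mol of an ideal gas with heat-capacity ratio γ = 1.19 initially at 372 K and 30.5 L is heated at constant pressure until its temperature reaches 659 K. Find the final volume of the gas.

P₁ = nRT₁/V₁ = 3.95×8.314×372/30.5 = 401 kPa.
Isobaric: P stays 401 kPa; V/T = const ⇒ T₂ = 659 K, V₂ = 54.0 L.

54.0 L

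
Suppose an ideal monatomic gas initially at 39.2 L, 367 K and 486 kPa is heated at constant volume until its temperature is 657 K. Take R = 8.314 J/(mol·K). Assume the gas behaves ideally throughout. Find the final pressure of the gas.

870 kPa

Isochoric: V stays 39.2 L; P/T = const ⇒ T₂ = 657 K, P₂ = 870 kPa.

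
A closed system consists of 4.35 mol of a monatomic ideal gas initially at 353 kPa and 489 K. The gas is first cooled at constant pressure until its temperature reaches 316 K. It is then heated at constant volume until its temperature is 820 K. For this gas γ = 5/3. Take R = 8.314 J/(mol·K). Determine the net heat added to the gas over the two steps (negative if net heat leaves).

11700 J

V₁ = nRT₁/P₁ = 4.35×8.314×489/353 = 50.1 L.
Step 1 — Isobaric: P stays 353 kPa; V/T = const ⇒ T₂ = 316 K, V₂ = 32.4 L.
W = PΔV = 353×(32.4−50.1) kPa·L = -6260 J.
ΔU = nCvΔT = 4.35×12.5×(316−489) = -9390 J.
Q = ΔU + W = nCpΔT = -15600 J.
State after step 1: P = 353 kPa, V = 32.4 L, T = 316 K.
Step 2 — Isochoric: V stays 32.4 L; P/T = const ⇒ T₂ = 820 K, P₂ = 916 kPa.
W = 0 (no volume change).
ΔU = nCvΔT = 4.35×12.5×(820−316) = 27300 J.
Q = ΔU = 27300 J.
Net over both steps: W = -6260 J, Q = 11700 J, ΔU = 18000 J.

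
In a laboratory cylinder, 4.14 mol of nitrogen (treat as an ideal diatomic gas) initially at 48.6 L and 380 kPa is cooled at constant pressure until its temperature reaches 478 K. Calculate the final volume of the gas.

T₁ = P₁V₁/(nR) = 380×48.6/(4.14×8.314) = 537 K.
Isobaric: P stays 380 kPa; V/T = const ⇒ T₂ = 478 K, V₂ = 43.3 L.

43.3 L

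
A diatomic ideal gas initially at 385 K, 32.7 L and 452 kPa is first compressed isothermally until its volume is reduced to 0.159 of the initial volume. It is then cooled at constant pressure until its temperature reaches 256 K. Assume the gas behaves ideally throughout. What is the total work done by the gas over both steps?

n = P₁V₁/(RT₁) = 452×32.7/(8.314×385) = 4.62 mol.
Step 1 — Isothermal: T stays 385 K; PV = const ⇒ V₂ = 5.20 L, P₂ = 2840 kPa.
ΔU = 0 (ideal gas, T constant).
W = nRT ln(V₂/V₁) = 4.62×8.314×385×ln(0.159) = -27200 J.
Q = ΔU + W = -27200 J.
State after step 1: P = 2840 kPa, V = 5.20 L, T = 385 K.
Step 2 — Isobaric: P stays 2840 kPa; V/T = const ⇒ T₂ = 256 K, V₂ = 3.46 L.
W = PΔV = 2840×(3.46−5.20) kPa·L = -4950 J.
ΔU = nCvΔT = 4.62×20.8×(256−385) = -12400 J.
Q = ΔU + W = nCpΔT = -17300 J.
Net over both steps: W = -32100 J, Q = -44500 J, ΔU = -12400 J.

-32100 J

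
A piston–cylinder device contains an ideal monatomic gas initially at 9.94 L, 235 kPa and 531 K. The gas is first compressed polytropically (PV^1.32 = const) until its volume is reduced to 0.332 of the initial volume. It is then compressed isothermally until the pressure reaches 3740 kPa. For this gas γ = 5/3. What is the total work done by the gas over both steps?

-7450 J

n = P₁V₁/(RT₁) = 235×9.94/(8.314×531) = 0.529 mol.
Step 1 — Polytropic n=1.32: T₂ = T₁(V₁/V₂)^(n−1) = 531×(3.01)^0.32 = 756 K; P₂ = P₁(V₁/V₂)^n = 1010 kPa.
W = (P₁V₁−P₂V₂)/(n−1) = (235×9.94−1010×3.30)/0.32 = -3090 J.
ΔU = nCvΔT = 0.529×12.5×(756−531) = 1480 J.
Q = ΔU + W = -1610 J.
State after step 1: P = 1010 kPa, V = 3.30 L, T = 756 K.
Step 2 — Isothermal: T stays 756 K; PV = const ⇒ V₂ = 0.889 L, P₂ = 3740 kPa.
ΔU = 0 (ideal gas, T constant).
W = nRT ln(V₂/V₁) = 0.529×8.314×756×ln(0.269) = -4360 J.
Q = ΔU + W = -4360 J.
Net over both steps: W = -7450 J, Q = -5970 J, ΔU = 1480 J.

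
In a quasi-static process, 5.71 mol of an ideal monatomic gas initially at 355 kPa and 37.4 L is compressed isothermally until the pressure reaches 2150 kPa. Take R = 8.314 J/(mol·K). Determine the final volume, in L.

T₁ = P₁V₁/(nR) = 355×37.4/(5.71×8.314) = 280 K.
Isothermal: T stays 280 K; PV = const ⇒ V₂ = 6.18 L, P₂ = 2150 kPa.

6.18 L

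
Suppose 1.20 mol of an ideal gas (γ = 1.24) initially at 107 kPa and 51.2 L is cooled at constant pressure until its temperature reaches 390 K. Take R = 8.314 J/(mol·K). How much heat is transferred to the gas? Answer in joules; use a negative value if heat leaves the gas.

-8200 J

T₁ = P₁V₁/(nR) = 107×51.2/(1.20×8.314) = 549 K.
Isobaric: P stays 107 kPa; V/T = const ⇒ T₂ = 390 K, V₂ = 36.4 L.
W = PΔV = 107×(36.4−51.2) kPa·L = -1590 J.
ΔU = nCvΔT = 1.20×34.6×(390−549) = -6610 J.
Q = ΔU + W = nCpΔT = -8200 J.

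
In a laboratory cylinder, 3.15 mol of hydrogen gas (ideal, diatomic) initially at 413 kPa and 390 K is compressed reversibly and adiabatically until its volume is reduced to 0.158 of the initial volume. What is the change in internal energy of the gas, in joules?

27900 J

V₁ = nRT₁/P₁ = 3.15×8.314×390/413 = 24.7 L.
Adiabatic: TV^(γ−1) = const ⇒ T₂ = 390×(6.33)^0.400 = 816 K; PV^γ = const ⇒ P₂ = 5470 kPa.
For an ideal gas ΔU = nCvΔT with Cv = (5/2)R = 20.8 J/(mol·K).
ΔU = 3.15×20.8×(816−390) = 27900 J.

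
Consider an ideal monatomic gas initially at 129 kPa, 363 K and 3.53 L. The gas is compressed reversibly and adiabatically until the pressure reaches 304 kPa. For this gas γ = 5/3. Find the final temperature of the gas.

Adiabatic: T₂/T₁ = (P₂/P₁)^((γ−1)/γ) ⇒ T₂ = 363×(2.36)^0.400 = 511 K; V₂ = 2.11 L.

511 K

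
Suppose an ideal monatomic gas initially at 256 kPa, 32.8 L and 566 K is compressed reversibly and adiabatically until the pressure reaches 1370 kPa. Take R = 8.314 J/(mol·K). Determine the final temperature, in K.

1110 K

Adiabatic: T₂/T₁ = (P₂/P₁)^((γ−1)/γ) ⇒ T₂ = 566×(5.35)^0.400 = 1110 K; V₂ = 12.0 L.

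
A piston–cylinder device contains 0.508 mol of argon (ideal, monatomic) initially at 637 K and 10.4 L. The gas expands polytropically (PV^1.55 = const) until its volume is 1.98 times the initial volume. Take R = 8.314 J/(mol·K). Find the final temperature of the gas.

P₁ = nRT₁/V₁ = 0.508×8.314×637/10.4 = 259 kPa.
Polytropic n=1.55: T₂ = T₁(V₁/V₂)^(n−1) = 637×(0.505)^0.55 = 437 K; P₂ = P₁(V₁/V₂)^n = 89.7 kPa.

437 K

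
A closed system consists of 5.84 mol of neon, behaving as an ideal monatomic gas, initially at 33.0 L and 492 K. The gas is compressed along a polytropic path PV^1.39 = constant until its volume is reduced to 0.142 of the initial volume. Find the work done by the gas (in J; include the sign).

-69900 J

P₁ = nRT₁/V₁ = 5.84×8.314×492/33.0 = 724 kPa.
Polytropic n=1.39: T₂ = T₁(V₁/V₂)^(n−1) = 492×(7.04)^0.39 = 1050 K; P₂ = P₁(V₁/V₂)^n = 10900 kPa.
W = (P₁V₁−P₂V₂)/(n−1) = (724×33.0−10900×4.69)/0.39 = -69900 J.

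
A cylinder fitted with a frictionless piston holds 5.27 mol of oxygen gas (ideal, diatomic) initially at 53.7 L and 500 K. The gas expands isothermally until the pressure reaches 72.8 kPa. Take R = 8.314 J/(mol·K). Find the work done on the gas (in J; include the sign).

P₁ = nRT₁/V₁ = 5.27×8.314×500/53.7 = 408 kPa.
Isothermal: T stays 500 K; PV = const ⇒ V₂ = 301 L, P₂ = 72.8 kPa.
W = nRT ln(V₂/V₁) = 5.27×8.314×500×ln(5.60) = 37800 J.
Work done on the gas = −W_by = -37800 J.

-37800 J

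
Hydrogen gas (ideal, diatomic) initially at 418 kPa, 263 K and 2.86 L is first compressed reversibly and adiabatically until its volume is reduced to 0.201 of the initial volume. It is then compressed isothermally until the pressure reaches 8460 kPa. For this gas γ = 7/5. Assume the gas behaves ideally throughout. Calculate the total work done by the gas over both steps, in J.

n = P₁V₁/(RT₁) = 418×2.86/(8.314×263) = 0.547 mol.
Step 1 — Adiabatic: TV^(γ−1) = const ⇒ T₂ = 263×(4.98)^0.400 = 500 K; PV^γ = const ⇒ P₂ = 3950 kPa.
ΔU = nCvΔT = 0.547×20.8×(500−263) = 2690 J.
Q = 0 for an adiabatic process, so W = −ΔU = -2690 J.
State after step 1: P = 3950 kPa, V = 0.575 L, T = 500 K.
Step 2 — Isothermal: T stays 500 K; PV = const ⇒ V₂ = 0.268 L, P₂ = 8460 kPa.
ΔU = 0 (ideal gas, T constant).
W = nRT ln(V₂/V₁) = 0.547×8.314×500×ln(0.467) = -1730 J.
Q = ΔU + W = -1730 J.
Net over both steps: W = -4420 J, Q = -1730 J, ΔU = 2690 J.

-4420 J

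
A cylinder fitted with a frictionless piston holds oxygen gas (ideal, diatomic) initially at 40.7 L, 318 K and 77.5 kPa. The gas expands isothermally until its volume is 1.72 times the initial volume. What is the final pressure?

45.1 kPa

Isothermal: T stays 318 K; PV = const ⇒ V₂ = 70.0 L, P₂ = 45.1 kPa.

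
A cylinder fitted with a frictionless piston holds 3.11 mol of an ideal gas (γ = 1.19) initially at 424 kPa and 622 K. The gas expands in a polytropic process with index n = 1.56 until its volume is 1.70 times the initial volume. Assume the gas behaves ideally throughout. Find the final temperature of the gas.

462 K

V₁ = nRT₁/P₁ = 3.11×8.314×622/424 = 37.9 L.
Polytropic n=1.56: T₂ = T₁(V₁/V₂)^(n−1) = 622×(0.588)^0.56 = 462 K; P₂ = P₁(V₁/V₂)^n = 185 kPa.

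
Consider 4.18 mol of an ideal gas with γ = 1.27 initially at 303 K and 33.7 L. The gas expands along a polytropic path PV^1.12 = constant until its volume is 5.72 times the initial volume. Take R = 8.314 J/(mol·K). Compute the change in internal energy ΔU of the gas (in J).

-7360 J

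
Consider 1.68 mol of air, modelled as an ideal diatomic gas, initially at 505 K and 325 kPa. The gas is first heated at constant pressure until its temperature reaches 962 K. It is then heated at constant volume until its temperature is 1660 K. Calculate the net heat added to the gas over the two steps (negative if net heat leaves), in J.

46700 J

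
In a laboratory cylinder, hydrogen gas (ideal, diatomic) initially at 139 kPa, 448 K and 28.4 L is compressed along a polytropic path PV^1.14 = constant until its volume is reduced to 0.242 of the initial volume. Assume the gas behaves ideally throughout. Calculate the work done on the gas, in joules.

6200 J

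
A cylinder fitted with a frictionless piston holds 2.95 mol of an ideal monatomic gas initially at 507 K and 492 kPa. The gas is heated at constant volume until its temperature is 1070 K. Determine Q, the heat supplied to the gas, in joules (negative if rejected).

20700 J

V₁ = nRT₁/P₁ = 2.95×8.314×507/492 = 25.3 L.
Isochoric: V stays 25.3 L; P/T = const ⇒ T₂ = 1070 K, P₂ = 1040 kPa.
W = 0 (no volume change).
ΔU = nCvΔT = 2.95×12.5×(1070−507) = 20700 J.
Q = ΔU = 20700 J.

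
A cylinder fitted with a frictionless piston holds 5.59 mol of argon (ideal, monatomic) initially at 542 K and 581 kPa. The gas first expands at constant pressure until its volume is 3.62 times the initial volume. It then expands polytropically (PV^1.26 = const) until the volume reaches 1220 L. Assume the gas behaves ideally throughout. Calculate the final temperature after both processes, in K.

V₁ = nRT₁/P₁ = 5.59×8.314×542/581 = 43.4 L.
Step 1 — Isobaric: P stays 581 kPa; V/T = const ⇒ T₂ = 1960 K, V₂ = 157 L.
W = PΔV = 581×(157−43.4) kPa·L = 66000 J.
ΔU = nCvΔT = 5.59×12.5×(1960−542) = 99000 J.
Q = ΔU + W = nCpΔT = 165000 J.
State after step 1: P = 581 kPa, V = 157 L, T = 1960 K.
Step 2 — Polytropic n=1.26: T₂ = T₁(V₁/V₂)^(n−1) = 1960×(0.129)^0.26 = 1150 K; P₂ = P₁(V₁/V₂)^n = 43.9 kPa.
W = (P₁V₁−P₂V₂)/(n−1) = (581×157−43.9×1220)/0.26 = 145000 J.
ΔU = nCvΔT = 5.59×12.5×(1150−1960) = -56500 J.
Q = ΔU + W = 88400 J.
Net over both steps: W = 211000 J, Q = 253000 J, ΔU = 42500 J.

1150 K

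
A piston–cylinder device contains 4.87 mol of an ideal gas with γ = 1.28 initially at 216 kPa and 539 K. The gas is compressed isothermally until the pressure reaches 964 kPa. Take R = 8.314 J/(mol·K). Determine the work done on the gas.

32600 J

V₁ = nRT₁/P₁ = 4.87×8.314×539/216 = 101 L.
Isothermal: T stays 539 K; PV = const ⇒ V₂ = 22.6 L, P₂ = 964 kPa.
W = nRT ln(V₂/V₁) = 4.87×8.314×539×ln(0.224) = -32600 J.
Work done on the gas = −W_by = 32600 J.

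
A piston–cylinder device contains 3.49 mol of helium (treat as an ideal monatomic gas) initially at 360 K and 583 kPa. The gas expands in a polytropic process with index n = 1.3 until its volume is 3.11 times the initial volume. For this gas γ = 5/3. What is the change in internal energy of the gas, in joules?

-4520 J

V₁ = nRT₁/P₁ = 3.49×8.314×360/583 = 17.9 L.
Polytropic n=1.3: T₂ = T₁(V₁/V₂)^(n−1) = 360×(0.322)^0.30 = 256 K; P₂ = P₁(V₁/V₂)^n = 133 kPa.
For an ideal gas ΔU = nCvΔT with Cv = (3/2)R = 12.5 J/(mol·K).
ΔU = 3.49×12.5×(256−360) = -4520 J.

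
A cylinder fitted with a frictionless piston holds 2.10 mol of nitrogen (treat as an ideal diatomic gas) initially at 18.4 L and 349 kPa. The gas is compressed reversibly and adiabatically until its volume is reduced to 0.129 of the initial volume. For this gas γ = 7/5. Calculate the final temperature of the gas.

834 K

T₁ = P₁V₁/(nR) = 349×18.4/(2.10×8.314) = 368 K.
Adiabatic: TV^(γ−1) = const ⇒ T₂ = 368×(7.75)^0.400 = 834 K; PV^γ = const ⇒ P₂ = 6140 kPa.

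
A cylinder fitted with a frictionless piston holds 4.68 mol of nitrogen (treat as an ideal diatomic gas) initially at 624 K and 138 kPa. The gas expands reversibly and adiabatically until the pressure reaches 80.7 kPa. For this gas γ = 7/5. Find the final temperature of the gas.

V₁ = nRT₁/P₁ = 4.68×8.314×624/138 = 176 L.
Adiabatic: T₂/T₁ = (P₂/P₁)^((γ−1)/γ) ⇒ T₂ = 624×(0.585)^0.286 = 535 K; V₂ = 258 L.

535 K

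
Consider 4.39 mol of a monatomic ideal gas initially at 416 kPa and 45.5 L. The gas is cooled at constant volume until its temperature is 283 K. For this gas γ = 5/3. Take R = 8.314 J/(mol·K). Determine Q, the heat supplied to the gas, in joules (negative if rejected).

T₁ = P₁V₁/(nR) = 416×45.5/(4.39×8.314) = 519 K.
Isochoric: V stays 45.5 L; P/T = const ⇒ T₂ = 283 K, P₂ = 227 kPa.
W = 0 (no volume change).
ΔU = nCvΔT = 4.39×12.5×(283−519) = -12900 J.
Q = ΔU = -12900 J.

-12900 J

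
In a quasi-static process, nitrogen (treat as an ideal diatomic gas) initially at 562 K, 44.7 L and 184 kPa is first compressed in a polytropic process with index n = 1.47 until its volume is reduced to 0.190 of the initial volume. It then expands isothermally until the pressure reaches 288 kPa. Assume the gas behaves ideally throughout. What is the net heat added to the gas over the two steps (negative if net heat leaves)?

n = P₁V₁/(RT₁) = 184×44.7/(8.314×562) = 1.76 mol.
Step 1 — Polytropic n=1.47: T₂ = T₁(V₁/V₂)^(n−1) = 562×(5.26)^0.47 = 1230 K; P₂ = P₁(V₁/V₂)^n = 2110 kPa.
W = (P₁V₁−P₂V₂)/(n−1) = (184×44.7−2110×8.49)/0.47 = -20700 J.
ΔU = nCvΔT = 1.76×20.8×(1230−562) = 24300 J.
Q = ΔU + W = 3620 J.
State after step 1: P = 2110 kPa, V = 8.49 L, T = 1230 K.
Step 2 — Isothermal: T stays 1230 K; PV = const ⇒ V₂ = 62.3 L, P₂ = 288 kPa.
ΔU = 0 (ideal gas, T constant).
W = nRT ln(V₂/V₁) = 1.76×8.314×1230×ln(7.34) = 35800 J.
Q = ΔU + W = 35800 J.
Net over both steps: W = 15100 J, Q = 39400 J, ΔU = 24300 J.

39400 J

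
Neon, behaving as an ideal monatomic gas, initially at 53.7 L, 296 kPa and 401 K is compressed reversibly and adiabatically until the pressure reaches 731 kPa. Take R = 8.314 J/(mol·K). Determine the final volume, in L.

31.2 L

Adiabatic: T₂/T₁ = (P₂/P₁)^((γ−1)/γ) ⇒ T₂ = 401×(2.47)^0.400 = 576 K; V₂ = 31.2 L.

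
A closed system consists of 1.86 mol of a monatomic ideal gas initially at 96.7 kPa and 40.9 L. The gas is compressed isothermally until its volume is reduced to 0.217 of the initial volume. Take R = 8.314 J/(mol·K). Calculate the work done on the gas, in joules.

6040 J

T₁ = P₁V₁/(nR) = 96.7×40.9/(1.86×8.314) = 256 K.
Isothermal: T stays 256 K; PV = const ⇒ V₂ = 8.88 L, P₂ = 446 kPa.
W = nRT ln(V₂/V₁) = 1.86×8.314×256×ln(0.217) = -6040 J.
Work done on the gas = −W_by = 6040 J.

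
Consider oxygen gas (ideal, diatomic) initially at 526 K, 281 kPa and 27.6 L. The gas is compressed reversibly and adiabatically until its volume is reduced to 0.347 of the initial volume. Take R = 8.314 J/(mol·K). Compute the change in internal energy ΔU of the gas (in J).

n = P₁V₁/(RT₁) = 281×27.6/(8.314×526) = 1.77 mol.
Adiabatic: TV^(γ−1) = const ⇒ T₂ = 526×(2.88)^0.400 = 803 K; PV^γ = const ⇒ P₂ = 1240 kPa.
For an ideal gas ΔU = nCvΔT with Cv = (5/2)R = 20.8 J/(mol·K).
ΔU = 1.77×20.8×(803−526) = 10200 J.

10200 J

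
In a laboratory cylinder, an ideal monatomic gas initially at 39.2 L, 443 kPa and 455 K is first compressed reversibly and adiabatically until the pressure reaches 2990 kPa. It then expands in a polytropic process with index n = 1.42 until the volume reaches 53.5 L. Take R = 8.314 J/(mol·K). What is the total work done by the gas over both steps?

n = P₁V₁/(RT₁) = 443×39.2/(8.314×455) = 4.59 mol.
Step 1 — Adiabatic: T₂/T₁ = (P₂/P₁)^((γ−1)/γ) ⇒ T₂ = 455×(6.75)^0.400 = 977 K; V₂ = 12.5 L.
ΔU = nCvΔT = 4.59×12.5×(977−455) = 29900 J.
Q = 0 for an adiabatic process, so W = −ΔU = -29900 J.
State after step 1: P = 2990 kPa, V = 12.5 L, T = 977 K.
Step 2 — Polytropic n=1.42: T₂ = T₁(V₁/V₂)^(n−1) = 977×(0.233)^0.42 = 530 K; P₂ = P₁(V₁/V₂)^n = 378 kPa.
W = (P₁V₁−P₂V₂)/(n−1) = (2990×12.5−378×53.5)/0.42 = 40600 J.
ΔU = nCvΔT = 4.59×12.5×(530−977) = -25600 J.
Q = ΔU + W = 15000 J.
Net over both steps: W = 10800 J, Q = 15000 J, ΔU = 4280 J.

10800 J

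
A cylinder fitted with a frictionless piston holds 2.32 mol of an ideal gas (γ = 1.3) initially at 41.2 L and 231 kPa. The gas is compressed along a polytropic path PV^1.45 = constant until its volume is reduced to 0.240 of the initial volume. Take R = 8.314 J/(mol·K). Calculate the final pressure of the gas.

1830 kPa

T₁ = P₁V₁/(nR) = 231×41.2/(2.32×8.314) = 493 K.
Polytropic n=1.45: T₂ = T₁(V₁/V₂)^(n−1) = 493×(4.17)^0.45 = 938 K; P₂ = P₁(V₁/V₂)^n = 1830 kPa.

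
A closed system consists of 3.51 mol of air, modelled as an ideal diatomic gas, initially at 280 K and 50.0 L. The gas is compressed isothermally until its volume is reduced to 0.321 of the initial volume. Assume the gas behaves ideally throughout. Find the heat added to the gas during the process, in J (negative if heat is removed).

P₁ = nRT₁/V₁ = 3.51×8.314×280/50.0 = 163 kPa.
Isothermal: T stays 280 K; PV = const ⇒ V₂ = 16.1 L, P₂ = 509 kPa.
ΔU = 0 (ideal gas, T constant).
W = nRT ln(V₂/V₁) = 3.51×8.314×280×ln(0.321) = -9280 J.
Q = ΔU + W = -9280 J.

-9280 J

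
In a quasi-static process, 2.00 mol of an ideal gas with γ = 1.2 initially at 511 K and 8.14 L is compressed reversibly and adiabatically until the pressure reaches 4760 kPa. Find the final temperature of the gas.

P₁ = nRT₁/V₁ = 2.00×8.314×511/8.14 = 1040 kPa.
Adiabatic: T₂/T₁ = (P₂/P₁)^((γ−1)/γ) ⇒ T₂ = 511×(4.56)^0.167 = 658 K; V₂ = 2.30 L.

658 K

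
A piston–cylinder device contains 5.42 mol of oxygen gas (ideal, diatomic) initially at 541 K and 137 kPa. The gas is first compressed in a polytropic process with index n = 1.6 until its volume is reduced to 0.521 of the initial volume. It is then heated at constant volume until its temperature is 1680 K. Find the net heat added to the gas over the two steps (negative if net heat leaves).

V₁ = nRT₁/P₁ = 5.42×8.314×541/137 = 178 L.
Step 1 — Polytropic n=1.6: T₂ = T₁(V₁/V₂)^(n−1) = 541×(1.92)^0.60 = 800 K; P₂ = P₁(V₁/V₂)^n = 389 kPa.
W = (P₁V₁−P₂V₂)/(n−1) = (137×178−389×92.7)/0.60 = -19500 J.
ΔU = nCvΔT = 5.42×20.8×(800−541) = 29200 J.
Q = ΔU + W = 9730 J.
State after step 1: P = 389 kPa, V = 92.7 L, T = 800 K.
Step 2 — Isochoric: V stays 92.7 L; P/T = const ⇒ T₂ = 1680 K, P₂ = 817 kPa.
W = 0 (no volume change).
ΔU = nCvΔT = 5.42×20.8×(1680−800) = 99100 J.
Q = ΔU = 99100 J.
Net over both steps: W = -19500 J, Q = 109000 J, ΔU = 128000 J.

109000 J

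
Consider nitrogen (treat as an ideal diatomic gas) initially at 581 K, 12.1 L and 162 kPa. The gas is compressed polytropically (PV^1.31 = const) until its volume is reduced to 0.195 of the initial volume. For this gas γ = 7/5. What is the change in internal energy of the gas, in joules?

3230 J

n = P₁V₁/(RT₁) = 162×12.1/(8.314×581) = 0.406 mol.
Polytropic n=1.31: T₂ = T₁(V₁/V₂)^(n−1) = 581×(5.13)^0.31 = 964 K; P₂ = P₁(V₁/V₂)^n = 1380 kPa.
For an ideal gas ΔU = nCvΔT with Cv = (5/2)R = 20.8 J/(mol·K).
ΔU = 0.406×20.8×(964−581) = 3230 J.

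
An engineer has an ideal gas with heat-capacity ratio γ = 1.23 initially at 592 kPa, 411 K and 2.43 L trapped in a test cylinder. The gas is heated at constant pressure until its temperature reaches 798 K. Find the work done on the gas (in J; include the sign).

n = P₁V₁/(RT₁) = 592×2.43/(8.314×411) = 0.421 mol.
Isobaric: P stays 592 kPa; V/T = const ⇒ T₂ = 798 K, V₂ = 4.72 L.
W = PΔV = 592×(4.72−2.43) kPa·L = 1350 J.
Work done on the gas = −W_by = -1350 J.

-1350 J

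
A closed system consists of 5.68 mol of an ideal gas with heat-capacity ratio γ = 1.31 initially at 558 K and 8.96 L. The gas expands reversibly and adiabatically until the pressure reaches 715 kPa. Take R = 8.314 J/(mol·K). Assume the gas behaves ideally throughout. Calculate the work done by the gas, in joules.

24200 J

P₁ = nRT₁/V₁ = 5.68×8.314×558/8.96 = 2940 kPa.
Adiabatic: T₂/T₁ = (P₂/P₁)^((γ−1)/γ) ⇒ T₂ = 558×(0.243)^0.237 = 399 K; V₂ = 26.4 L.
ΔU = nCvΔT = 5.68×26.8×(399−558) = -24200 J.
Q = 0 for an adiabatic process, so W = −ΔU = 24200 J.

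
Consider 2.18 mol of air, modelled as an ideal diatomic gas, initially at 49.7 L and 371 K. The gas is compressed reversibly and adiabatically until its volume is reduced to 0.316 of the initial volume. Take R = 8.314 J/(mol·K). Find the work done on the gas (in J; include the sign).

P₁ = nRT₁/V₁ = 2.18×8.314×371/49.7 = 135 kPa.
Adiabatic: TV^(γ−1) = const ⇒ T₂ = 371×(3.16)^0.400 = 588 K; PV^γ = const ⇒ P₂ = 679 kPa.
ΔU = nCvΔT = 2.18×20.8×(588−371) = 9840 J.
Q = 0 for an adiabatic process, so W = −ΔU = -9840 J.
Work done on the gas = −W_by = 9840 J.

9840 J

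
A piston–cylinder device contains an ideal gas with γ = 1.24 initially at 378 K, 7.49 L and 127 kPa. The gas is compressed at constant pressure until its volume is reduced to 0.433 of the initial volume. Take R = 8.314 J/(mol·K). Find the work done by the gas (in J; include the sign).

-539 J

n = P₁V₁/(RT₁) = 127×7.49/(8.314×378) = 0.303 mol.
Isobaric: P stays 127 kPa; V/T = const ⇒ T₂ = 164 K, V₂ = 3.24 L.
W = PΔV = 127×(3.24−7.49) kPa·L = -539 J.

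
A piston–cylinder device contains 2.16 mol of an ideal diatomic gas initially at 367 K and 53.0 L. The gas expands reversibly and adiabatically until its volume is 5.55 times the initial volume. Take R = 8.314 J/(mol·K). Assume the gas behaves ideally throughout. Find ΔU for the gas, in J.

-8180 J

P₁ = nRT₁/V₁ = 2.16×8.314×367/53.0 = 124 kPa.
Adiabatic: TV^(γ−1) = const ⇒ T₂ = 367×(0.180)^0.400 = 185 K; PV^γ = const ⇒ P₂ = 11.3 kPa.
For an ideal gas ΔU = nCvΔT with Cv = (5/2)R = 20.8 J/(mol·K).
ΔU = 2.16×20.8×(185−367) = -8180 J.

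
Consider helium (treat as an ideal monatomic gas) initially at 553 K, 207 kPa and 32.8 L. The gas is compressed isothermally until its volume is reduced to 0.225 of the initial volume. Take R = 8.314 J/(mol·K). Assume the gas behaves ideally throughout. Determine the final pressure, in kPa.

920 kPa

Isothermal: T stays 553 K; PV = const ⇒ V₂ = 7.38 L, P₂ = 920 kPa.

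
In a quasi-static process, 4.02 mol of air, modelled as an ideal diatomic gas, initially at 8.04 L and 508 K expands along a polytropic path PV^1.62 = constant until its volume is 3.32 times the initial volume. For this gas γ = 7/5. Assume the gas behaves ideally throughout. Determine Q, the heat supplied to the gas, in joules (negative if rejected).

-7900 J

P₁ = nRT₁/V₁ = 4.02×8.314×508/8.04 = 2110 kPa.
Polytropic n=1.62: T₂ = T₁(V₁/V₂)^(n−1) = 508×(0.301)^0.62 = 241 K; P₂ = P₁(V₁/V₂)^n = 302 kPa.
W = (P₁V₁−P₂V₂)/(n−1) = (2110×8.04−302×26.7)/0.62 = 14400 J.
ΔU = nCvΔT = 4.02×20.8×(241−508) = -22300 J.
Q = ΔU + W = -7900 J.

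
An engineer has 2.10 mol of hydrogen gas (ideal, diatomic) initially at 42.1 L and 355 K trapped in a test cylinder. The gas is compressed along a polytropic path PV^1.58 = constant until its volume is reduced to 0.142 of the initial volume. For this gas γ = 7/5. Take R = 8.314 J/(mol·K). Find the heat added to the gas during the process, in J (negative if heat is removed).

P₁ = nRT₁/V₁ = 2.10×8.314×355/42.1 = 147 kPa.
Polytropic n=1.58: T₂ = T₁(V₁/V₂)^(n−1) = 355×(7.04)^0.58 = 1100 K; P₂ = P₁(V₁/V₂)^n = 3220 kPa.
W = (P₁V₁−P₂V₂)/(n−1) = (147×42.1−3220×5.98)/0.58 = -22500 J.
ΔU = nCvΔT = 2.10×20.8×(1100−355) = 32600 J.
Q = ΔU + W = 10100 J.

10100 J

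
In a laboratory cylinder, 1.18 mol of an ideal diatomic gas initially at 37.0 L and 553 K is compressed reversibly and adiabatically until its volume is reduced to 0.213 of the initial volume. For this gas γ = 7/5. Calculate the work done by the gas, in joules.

-11600 J

P₁ = nRT₁/V₁ = 1.18×8.314×553/37.0 = 147 kPa.
Adiabatic: TV^(γ−1) = const ⇒ T₂ = 553×(4.69)^0.400 = 1030 K; PV^γ = const ⇒ P₂ = 1280 kPa.
ΔU = nCvΔT = 1.18×20.8×(1030−553) = 11600 J.
Q = 0 for an adiabatic process, so W = −ΔU = -11600 J.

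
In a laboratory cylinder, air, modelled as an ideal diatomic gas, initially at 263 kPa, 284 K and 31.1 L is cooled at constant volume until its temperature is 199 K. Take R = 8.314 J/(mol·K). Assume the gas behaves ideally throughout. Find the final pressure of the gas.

Isochoric: V stays 31.1 L; P/T = const ⇒ T₂ = 199 K, P₂ = 184 kPa.

184 kPa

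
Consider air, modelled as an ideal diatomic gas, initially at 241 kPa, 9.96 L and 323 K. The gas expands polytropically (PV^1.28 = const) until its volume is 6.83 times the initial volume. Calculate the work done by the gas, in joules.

3570 J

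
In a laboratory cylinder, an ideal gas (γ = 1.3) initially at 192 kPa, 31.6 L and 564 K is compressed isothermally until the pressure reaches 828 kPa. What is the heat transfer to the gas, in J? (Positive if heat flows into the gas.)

-8870 J

n = P₁V₁/(RT₁) = 192×31.6/(8.314×564) = 1.29 mol.
Isothermal: T stays 564 K; PV = const ⇒ V₂ = 7.33 L, P₂ = 828 kPa.
ΔU = 0 (ideal gas, T constant).
W = nRT ln(V₂/V₁) = 1.29×8.314×564×ln(0.232) = -8870 J.
Q = ΔU + W = -8870 J.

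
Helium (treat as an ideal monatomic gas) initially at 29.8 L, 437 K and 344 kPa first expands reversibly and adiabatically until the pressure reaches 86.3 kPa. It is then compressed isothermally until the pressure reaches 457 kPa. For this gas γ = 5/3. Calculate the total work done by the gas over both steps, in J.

n = P₁V₁/(RT₁) = 344×29.8/(8.314×437) = 2.82 mol.
Step 1 — Adiabatic: T₂/T₁ = (P₂/P₁)^((γ−1)/γ) ⇒ T₂ = 437×(0.251)^0.400 = 251 K; V₂ = 68.3 L.
ΔU = nCvΔT = 2.82×12.5×(251−437) = -6530 J.
Q = 0 for an adiabatic process, so W = −ΔU = 6530 J.
State after step 1: P = 86.3 kPa, V = 68.3 L, T = 251 K.
Step 2 — Isothermal: T stays 251 K; PV = const ⇒ V₂ = 12.9 L, P₂ = 457 kPa.
ΔU = 0 (ideal gas, T constant).
W = nRT ln(V₂/V₁) = 2.82×8.314×251×ln(0.189) = -9830 J.
Q = ΔU + W = -9830 J.
Net over both steps: W = -3290 J, Q = -9830 J, ΔU = -6530 J.

-3290 J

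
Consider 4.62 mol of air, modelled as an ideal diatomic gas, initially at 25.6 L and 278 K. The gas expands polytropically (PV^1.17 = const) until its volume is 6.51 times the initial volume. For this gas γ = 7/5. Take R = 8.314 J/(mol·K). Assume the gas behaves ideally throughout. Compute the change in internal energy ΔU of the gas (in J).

P₁ = nRT₁/V₁ = 4.62×8.314×278/25.6 = 417 kPa.
Polytropic n=1.17: T₂ = T₁(V₁/V₂)^(n−1) = 278×(0.154)^0.17 = 202 K; P₂ = P₁(V₁/V₂)^n = 46.6 kPa.
For an ideal gas ΔU = nCvΔT with Cv = (5/2)R = 20.8 J/(mol·K).
ΔU = 4.62×20.8×(202−278) = -7280 J.

-7280 J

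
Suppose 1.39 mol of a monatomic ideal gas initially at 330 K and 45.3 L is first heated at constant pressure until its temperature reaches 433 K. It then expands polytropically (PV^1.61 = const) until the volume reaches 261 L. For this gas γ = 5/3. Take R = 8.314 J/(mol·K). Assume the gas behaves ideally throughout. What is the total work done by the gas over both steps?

P₁ = nRT₁/V₁ = 1.39×8.314×330/45.3 = 84.2 kPa.
Step 1 — Isobaric: P stays 84.2 kPa; V/T = const ⇒ T₂ = 433 K, V₂ = 59.4 L.
W = PΔV = 84.2×(59.4−45.3) kPa·L = 1190 J.
ΔU = nCvΔT = 1.39×12.5×(433−330) = 1790 J.
Q = ΔU + W = nCpΔT = 2980 J.
State after step 1: P = 84.2 kPa, V = 59.4 L, T = 433 K.
Step 2 — Polytropic n=1.61: T₂ = T₁(V₁/V₂)^(n−1) = 433×(0.228)^0.61 = 176 K; P₂ = P₁(V₁/V₂)^n = 7.78 kPa.
W = (P₁V₁−P₂V₂)/(n−1) = (84.2×59.4−7.78×261)/0.61 = 4880 J.
ΔU = nCvΔT = 1.39×12.5×(176−433) = -4460 J.
Q = ΔU + W = 415 J.
Net over both steps: W = 6070 J, Q = 3390 J, ΔU = -2680 J.

6070 J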